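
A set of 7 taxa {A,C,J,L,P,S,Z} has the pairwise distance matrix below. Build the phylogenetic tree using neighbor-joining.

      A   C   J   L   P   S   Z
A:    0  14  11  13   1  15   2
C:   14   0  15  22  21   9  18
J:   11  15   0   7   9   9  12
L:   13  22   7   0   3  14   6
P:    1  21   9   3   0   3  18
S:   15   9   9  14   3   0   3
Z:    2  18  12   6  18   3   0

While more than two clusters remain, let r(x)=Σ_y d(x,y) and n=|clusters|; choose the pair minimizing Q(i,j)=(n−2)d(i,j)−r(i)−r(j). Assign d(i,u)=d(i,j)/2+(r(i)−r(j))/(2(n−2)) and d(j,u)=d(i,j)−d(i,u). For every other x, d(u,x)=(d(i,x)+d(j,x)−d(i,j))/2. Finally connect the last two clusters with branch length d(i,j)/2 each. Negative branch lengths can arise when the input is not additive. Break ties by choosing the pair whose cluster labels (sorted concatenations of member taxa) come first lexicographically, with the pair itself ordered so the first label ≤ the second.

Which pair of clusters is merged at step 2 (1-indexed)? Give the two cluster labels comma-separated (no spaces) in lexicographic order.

iteration 1: select C,S (d=9, Q=-107); attach at lengths (91/10, -1/10); label the merged cluster CS
  updated: d(A,CS)=10, d(CS,J)=15/2, d(CS,L)=27/2, d(CS,P)=15/2, d(CS,Z)=6
iteration 2: select A,Z (d=2, Q=-73); attach at lengths (1/8, 15/8); label the merged cluster AZ
  updated: d(AZ,CS)=7, d(AZ,J)=21/2, d(AZ,L)=17/2, d(AZ,P)=17/2
iteration 3: select L,P (d=3, Q=-51); attach at lengths (13/6, 5/6); label the merged cluster LP
  updated: d(AZ,LP)=7, d(CS,LP)=9, d(J,LP)=13/2
iteration 4: select AZ,CS (d=7, Q=-34); attach at lengths (15/4, 13/4); label the merged cluster ACSZ
  updated: d(ACSZ,J)=11/2, d(ACSZ,LP)=9/2
iteration 5: select ACSZ,J (d=11/2, Q=-33/2); attach at lengths (7/4, 15/4); label the merged cluster ACJSZ
  updated: d(ACJSZ,LP)=11/4
iteration 6: select ACJSZ,LP (d=11/4); attach at lengths (11/8, 11/8); label the merged cluster ACJLPSZ
final tree: ((((A:1/8,Z:15/8):15/4,(C:91/10,S:-1/10):13/4):7/4,J:15/4):11/8,(L:13/6,P:5/6):11/8)
total length: 117/4

A,Z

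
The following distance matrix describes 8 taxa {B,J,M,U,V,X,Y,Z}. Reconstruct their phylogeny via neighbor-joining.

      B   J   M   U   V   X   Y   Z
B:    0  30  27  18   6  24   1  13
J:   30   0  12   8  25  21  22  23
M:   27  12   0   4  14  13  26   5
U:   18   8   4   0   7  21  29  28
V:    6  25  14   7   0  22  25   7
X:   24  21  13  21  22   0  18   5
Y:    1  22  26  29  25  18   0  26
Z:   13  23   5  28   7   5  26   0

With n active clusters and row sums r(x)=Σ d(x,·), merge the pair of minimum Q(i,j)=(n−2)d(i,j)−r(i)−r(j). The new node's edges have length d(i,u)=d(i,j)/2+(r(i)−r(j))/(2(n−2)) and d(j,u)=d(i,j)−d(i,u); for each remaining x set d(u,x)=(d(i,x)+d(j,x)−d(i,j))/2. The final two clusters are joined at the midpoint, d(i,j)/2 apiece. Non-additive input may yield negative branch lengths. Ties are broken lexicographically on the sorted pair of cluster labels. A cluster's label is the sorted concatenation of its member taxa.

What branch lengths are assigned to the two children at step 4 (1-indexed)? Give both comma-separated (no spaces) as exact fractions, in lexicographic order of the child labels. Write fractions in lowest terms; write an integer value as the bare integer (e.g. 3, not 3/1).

133/24,-13/24

1. join B+Y (d=1, Q=-260) ⇒ BY; edges |B|=-11/6, |Y|=17/6
  updated: d(BY,J)=51/2, d(BY,M)=26, d(BY,U)=23, d(BY,V)=15, d(BY,X)=41/2, d(BY,Z)=19
2. join J+U (d=8, Q=-331/2) ⇒ JU; edges |J|=127/20, |U|=33/20
  updated: d(BY,JU)=81/4, d(JU,M)=4, d(JU,V)=12, d(JU,X)=17, d(JU,Z)=43/2
3. join JU+M (d=4, Q=-483/4) ⇒ JMU; edges |JU|=115/32, |M|=13/32
  updated: d(BY,JMU)=169/8, d(JMU,V)=11, d(JMU,X)=13, d(JMU,Z)=45/4
4. join X+Z (d=5, Q=-351/4) ⇒ XZ; edges |X|=133/24, |Z|=-13/24
  updated: d(BY,XZ)=69/4, d(JMU,XZ)=77/8, d(V,XZ)=12
5. join BY+V (d=15, Q=-491/8) ⇒ BVY; edges |BY|=363/32, |V|=117/32
  updated: d(BVY,JMU)=137/16, d(BVY,XZ)=57/8
6. join BVY+JMU (d=137/16, Q=-405/16) ⇒ BJMUVY; edges |BVY|=97/32, |JMU|=177/32
  updated: d(BJMUVY,XZ)=131/32
7. join BJMUVY+XZ (d=131/32) ⇒ BJMUVXYZ; edges |BJMUVY|=131/64, |XZ|=131/64
final tree: ((((B:-11/6,Y:17/6):363/32,V:117/32):97/32,((J:127/20,U:33/20):115/32,M:13/32):177/32):131/64,(X:133/24,Z:-13/24):131/64)
total length: 1461/32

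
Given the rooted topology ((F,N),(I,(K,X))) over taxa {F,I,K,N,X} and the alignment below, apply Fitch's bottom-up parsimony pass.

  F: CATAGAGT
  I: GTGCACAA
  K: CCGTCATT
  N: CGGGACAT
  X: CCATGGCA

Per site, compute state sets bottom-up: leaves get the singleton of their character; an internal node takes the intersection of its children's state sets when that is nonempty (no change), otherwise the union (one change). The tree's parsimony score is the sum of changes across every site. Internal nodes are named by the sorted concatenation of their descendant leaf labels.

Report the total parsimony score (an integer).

20

FN@0: {C} ∩ {C} = {C} (intersection, +0)
KX@0: {C} ∩ {C} = {C} (intersection, +0)
IKX@0: {G} ∪ {C} = {C,G} (union, +1)
FIKNX@0: {C} ∩ {C,G} = {C} (intersection, +0)
FN@1: {A} ∪ {G} = {A,G} (union, +1)
KX@1: {C} ∩ {C} = {C} (intersection, +0)
IKX@1: {T} ∪ {C} = {C,T} (union, +1)
FIKNX@1: {A,G} ∪ {C,T} = {A,C,G,T} (union, +1)
FN@2: {T} ∪ {G} = {G,T} (union, +1)
KX@2: {G} ∪ {A} = {A,G} (union, +1)
IKX@2: {G} ∩ {A,G} = {G} (intersection, +0)
FIKNX@2: {G,T} ∩ {G} = {G} (intersection, +0)
FN@3: {A} ∪ {G} = {A,G} (union, +1)
KX@3: {T} ∩ {T} = {T} (intersection, +0)
IKX@3: {C} ∪ {T} = {C,T} (union, +1)
FIKNX@3: {A,G} ∪ {C,T} = {A,C,G,T} (union, +1)
FN@4: {G} ∪ {A} = {A,G} (union, +1)
KX@4: {C} ∪ {G} = {C,G} (union, +1)
IKX@4: {A} ∪ {C,G} = {A,C,G} (union, +1)
FIKNX@4: {A,G} ∩ {A,C,G} = {A,G} (intersection, +0)
FN@5: {A} ∪ {C} = {A,C} (union, +1)
KX@5: {A} ∪ {G} = {A,G} (union, +1)
IKX@5: {C} ∪ {A,G} = {A,C,G} (union, +1)
FIKNX@5: {A,C} ∩ {A,C,G} = {A,C} (intersection, +0)
FN@6: {G} ∪ {A} = {A,G} (union, +1)
KX@6: {T} ∪ {C} = {C,T} (union, +1)
IKX@6: {A} ∪ {C,T} = {A,C,T} (union, +1)
FIKNX@6: {A,G} ∩ {A,C,T} = {A} (intersection, +0)
FN@7: {T} ∩ {T} = {T} (intersection, +0)
KX@7: {T} ∪ {A} = {A,T} (union, +1)
IKX@7: {A} ∩ {A,T} = {A} (intersection, +0)
FIKNX@7: {T} ∪ {A} = {A,T} (union, +1)
per-site changes: [1, 3, 2, 3, 3, 3, 3, 2]; total = 20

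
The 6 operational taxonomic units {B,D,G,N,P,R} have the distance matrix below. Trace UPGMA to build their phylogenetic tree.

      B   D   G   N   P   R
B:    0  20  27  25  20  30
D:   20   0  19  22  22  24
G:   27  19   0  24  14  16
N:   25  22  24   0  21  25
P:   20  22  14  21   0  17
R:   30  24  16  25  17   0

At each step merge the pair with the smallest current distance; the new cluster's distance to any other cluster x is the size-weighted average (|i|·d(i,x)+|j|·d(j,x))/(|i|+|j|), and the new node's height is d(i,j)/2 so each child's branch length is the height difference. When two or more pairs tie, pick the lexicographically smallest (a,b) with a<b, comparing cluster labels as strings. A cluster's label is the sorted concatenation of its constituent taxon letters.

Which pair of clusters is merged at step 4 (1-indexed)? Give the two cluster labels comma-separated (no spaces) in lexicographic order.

GPR,N

step 1: merge (G,P) at d=14; branch lengths G→7, P→7; new cluster GP
  updated: d(B,GP)=47/2, d(D,GP)=41/2, d(GP,N)=45/2, d(GP,R)=33/2
step 2: merge (GP,R) at d=33/2; branch lengths GP→5/4, R→33/4; new cluster GPR
  updated: d(B,GPR)=77/3, d(D,GPR)=65/3, d(GPR,N)=70/3
step 3: merge (B,D) at d=20; branch lengths B→10, D→10; new cluster BD
  updated: d(BD,GPR)=71/3, d(BD,N)=47/2
step 4: merge (GPR,N) at d=70/3; branch lengths GPR→41/12, N→35/3; new cluster GNPR
  updated: d(BD,GNPR)=189/8
step 5: merge (BD,GNPR) at d=189/8; branch lengths BD→29/16, GNPR→7/48; new cluster BDGNPR
final tree: ((B:10,D:10):29/16,(((G:7,P:7):5/4,R:33/4):41/12,N:35/3):7/48)
total length: 1453/24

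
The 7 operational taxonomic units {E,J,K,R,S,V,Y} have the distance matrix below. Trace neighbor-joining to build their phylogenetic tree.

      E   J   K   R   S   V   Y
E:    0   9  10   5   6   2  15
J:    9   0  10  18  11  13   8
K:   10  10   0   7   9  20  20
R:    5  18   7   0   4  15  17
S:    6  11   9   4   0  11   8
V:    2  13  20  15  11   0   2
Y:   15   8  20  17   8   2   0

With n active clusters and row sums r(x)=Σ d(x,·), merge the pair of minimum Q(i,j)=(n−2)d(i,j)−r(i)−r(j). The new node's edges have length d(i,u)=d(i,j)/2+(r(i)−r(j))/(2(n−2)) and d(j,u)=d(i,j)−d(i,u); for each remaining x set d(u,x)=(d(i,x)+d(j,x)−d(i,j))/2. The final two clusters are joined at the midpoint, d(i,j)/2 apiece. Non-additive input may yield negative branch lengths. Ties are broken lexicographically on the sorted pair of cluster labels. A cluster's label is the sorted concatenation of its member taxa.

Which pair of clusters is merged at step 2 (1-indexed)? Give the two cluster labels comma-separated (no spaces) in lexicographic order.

J,VY

iteration 1: select V,Y (d=2, Q=-123); attach at lengths (3/10, 17/10); label the merged cluster VY
  updated: d(E,VY)=15/2, d(J,VY)=19/2, d(K,VY)=19, d(R,VY)=15, d(S,VY)=17/2
iteration 2: select J,VY (d=19/2, Q=-79); attach at lengths (9/2, 5); label the merged cluster JVY
  updated: d(E,JVY)=7/2, d(JVY,K)=39/4, d(JVY,R)=47/4, d(JVY,S)=5
iteration 3: select E,JVY (d=7/2, Q=-44); attach at lengths (5/6, 8/3); label the merged cluster EJVY
  updated: d(EJVY,K)=65/8, d(EJVY,R)=53/8, d(EJVY,S)=15/4
iteration 4: select EJVY,S (d=15/4, Q=-111/4); attach at lengths (37/16, 23/16); label the merged cluster EJSVY
  updated: d(EJSVY,K)=107/16, d(EJSVY,R)=55/16
iteration 5: select EJSVY,K (d=107/16, Q=-137/8); attach at lengths (25/16, 41/8); label the merged cluster EJKSVY
  updated: d(EJKSVY,R)=15/8
iteration 6: select EJKSVY,R (d=15/8); attach at lengths (15/16, 15/16); label the merged cluster EJKRSVY
final tree: ((((E:5/6,(J:9/2,(V:3/10,Y:17/10):5):8/3):37/16,S:23/16):25/16,K:41/8):15/16,R:15/16)
total length: 437/16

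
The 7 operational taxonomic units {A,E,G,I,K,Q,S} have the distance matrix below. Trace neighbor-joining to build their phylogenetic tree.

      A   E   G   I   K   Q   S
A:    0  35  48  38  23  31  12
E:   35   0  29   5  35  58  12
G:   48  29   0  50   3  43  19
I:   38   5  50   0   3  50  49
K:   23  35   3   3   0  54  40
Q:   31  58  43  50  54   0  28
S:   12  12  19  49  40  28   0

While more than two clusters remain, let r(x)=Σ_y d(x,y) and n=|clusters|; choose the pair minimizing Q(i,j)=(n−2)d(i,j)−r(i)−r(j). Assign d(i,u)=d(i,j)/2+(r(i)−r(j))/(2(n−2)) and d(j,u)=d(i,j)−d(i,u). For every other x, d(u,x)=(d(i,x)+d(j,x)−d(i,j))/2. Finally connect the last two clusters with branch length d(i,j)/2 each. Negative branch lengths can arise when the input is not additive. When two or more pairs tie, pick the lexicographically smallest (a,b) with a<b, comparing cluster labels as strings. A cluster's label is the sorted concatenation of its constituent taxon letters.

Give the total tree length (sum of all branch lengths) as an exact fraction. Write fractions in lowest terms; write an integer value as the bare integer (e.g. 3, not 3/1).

iteration 1: select E,I (d=5, Q=-344); attach at lengths (2/5, 23/5); label the merged cluster EI
  updated: d(A,EI)=34, d(EI,G)=37, d(EI,K)=33/2, d(EI,Q)=103/2, d(EI,S)=28
iteration 2: select G,K (d=3, Q=-549/2); attach at lengths (51/16, -3/16); label the merged cluster GK
  updated: d(A,GK)=34, d(EI,GK)=101/4, d(GK,Q)=47, d(GK,S)=28
iteration 3: select EI,GK (d=101/4, Q=-789/4); attach at lengths (107/8, 95/8); label the merged cluster EGIK
  updated: d(A,EGIK)=171/8, d(EGIK,Q)=293/8, d(EGIK,S)=123/8
iteration 4: select A,Q (d=31, Q=-98); attach at lengths (123/16, 373/16); label the merged cluster AQ
  updated: d(AQ,EGIK)=27/2, d(AQ,S)=9/2
iteration 5: select AQ,EGIK (d=27/2, Q=-267/8); attach at lengths (21/16, 195/16); label the merged cluster AEGIKQ
  updated: d(AEGIKQ,S)=51/16
iteration 6: select AEGIKQ,S (d=51/16); attach at lengths (51/32, 51/32); label the merged cluster AEGIKQS
final tree: (((A:123/16,Q:373/16):21/16,((E:2/5,I:23/5):107/8,(G:51/16,K:-3/16):95/8):195/16):51/32,S:51/32)
total length: 1295/16

1295/16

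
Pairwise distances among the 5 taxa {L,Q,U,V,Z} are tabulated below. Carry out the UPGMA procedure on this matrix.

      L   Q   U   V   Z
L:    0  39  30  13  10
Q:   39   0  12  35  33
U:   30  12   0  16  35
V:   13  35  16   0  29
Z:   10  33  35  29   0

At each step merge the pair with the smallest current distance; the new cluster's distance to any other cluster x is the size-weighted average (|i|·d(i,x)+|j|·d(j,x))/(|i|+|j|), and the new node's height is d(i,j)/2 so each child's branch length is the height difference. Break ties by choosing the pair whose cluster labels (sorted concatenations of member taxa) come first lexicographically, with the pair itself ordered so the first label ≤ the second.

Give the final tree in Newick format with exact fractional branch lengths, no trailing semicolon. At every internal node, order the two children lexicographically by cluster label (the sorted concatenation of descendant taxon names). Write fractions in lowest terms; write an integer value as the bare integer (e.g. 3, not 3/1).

step 1: merge (L,Z) at d=10; branch lengths L→5, Z→5; new cluster LZ
  updated: d(LZ,Q)=36, d(LZ,U)=65/2, d(LZ,V)=21
step 2: merge (Q,U) at d=12; branch lengths Q→6, U→6; new cluster QU
  updated: d(LZ,QU)=137/4, d(QU,V)=51/2
step 3: merge (LZ,V) at d=21; branch lengths LZ→11/2, V→21/2; new cluster LVZ
  updated: d(LVZ,QU)=94/3
step 4: merge (LVZ,QU) at d=94/3; branch lengths LVZ→31/6, QU→29/3; new cluster LQUVZ
final tree: (((L:5,Z:5):11/2,V:21/2):31/6,(Q:6,U:6):29/3)
total length: 317/6

(((L:5,Z:5):11/2,V:21/2):31/6,(Q:6,U:6):29/3)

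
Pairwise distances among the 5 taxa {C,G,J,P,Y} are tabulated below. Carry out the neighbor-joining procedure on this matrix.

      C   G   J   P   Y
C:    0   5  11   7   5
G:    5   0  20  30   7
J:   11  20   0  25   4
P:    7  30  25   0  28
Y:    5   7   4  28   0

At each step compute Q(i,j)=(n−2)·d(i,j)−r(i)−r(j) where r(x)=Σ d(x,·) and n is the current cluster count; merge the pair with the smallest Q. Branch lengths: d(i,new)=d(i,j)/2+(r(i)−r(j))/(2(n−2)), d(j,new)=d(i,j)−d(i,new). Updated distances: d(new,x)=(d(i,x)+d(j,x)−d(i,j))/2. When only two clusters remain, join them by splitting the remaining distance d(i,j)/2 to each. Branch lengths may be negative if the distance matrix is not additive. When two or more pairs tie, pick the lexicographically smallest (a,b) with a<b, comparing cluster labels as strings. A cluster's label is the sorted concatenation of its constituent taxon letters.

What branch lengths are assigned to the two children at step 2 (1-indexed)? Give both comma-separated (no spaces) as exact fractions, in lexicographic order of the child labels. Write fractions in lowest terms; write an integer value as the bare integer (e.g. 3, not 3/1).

1. join C+P (d=7, Q=-97) ⇒ CP; edges |C|=-41/6, |P|=83/6
  updated: d(CP,G)=14, d(CP,J)=29/2, d(CP,Y)=13
2. join CP+G (d=14, Q=-109/2) ⇒ CGP; edges |CP|=57/8, |G|=55/8
  updated: d(CGP,J)=41/4, d(CGP,Y)=3
3. join CGP+J (d=41/4, Q=-69/4) ⇒ CGJP; edges |CGP|=37/8, |J|=45/8
  updated: d(CGJP,Y)=-13/8
4. join CGJP+Y (d=-13/8) ⇒ CGJPY; edges |CGJP|=-13/16, |Y|=-13/16
final tree: ((((C:-41/6,P:83/6):57/8,G:55/8):37/8,J:45/8):-13/16,Y:-13/16)
total length: 237/8

57/8,55/8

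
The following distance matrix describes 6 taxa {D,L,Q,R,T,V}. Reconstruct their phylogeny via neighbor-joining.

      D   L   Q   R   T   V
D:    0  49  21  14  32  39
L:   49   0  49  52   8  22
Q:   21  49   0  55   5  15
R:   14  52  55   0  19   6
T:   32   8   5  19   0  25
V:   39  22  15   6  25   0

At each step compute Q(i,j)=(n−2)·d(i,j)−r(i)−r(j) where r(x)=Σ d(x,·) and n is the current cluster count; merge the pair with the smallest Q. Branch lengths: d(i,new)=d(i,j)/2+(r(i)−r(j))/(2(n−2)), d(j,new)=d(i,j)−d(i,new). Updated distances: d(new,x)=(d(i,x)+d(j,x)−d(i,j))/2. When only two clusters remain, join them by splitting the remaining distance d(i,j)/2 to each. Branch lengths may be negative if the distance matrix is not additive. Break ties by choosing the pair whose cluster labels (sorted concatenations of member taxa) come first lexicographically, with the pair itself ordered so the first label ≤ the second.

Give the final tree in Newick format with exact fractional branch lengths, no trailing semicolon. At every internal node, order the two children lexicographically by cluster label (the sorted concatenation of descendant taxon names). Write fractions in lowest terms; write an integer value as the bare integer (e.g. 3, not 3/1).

((((D:65/8,R:47/8):109/8,V:15/8):31/8,(L:15,T:-7):93/8):91/16,Q:91/16)

step 1: merge (D,R) at d=14, Q=-245; branch lengths D→65/8, R→47/8; new cluster DR
  updated: d(DR,L)=87/2, d(DR,Q)=31, d(DR,T)=37/2, d(DR,V)=31/2
step 2: merge (L,T) at d=8, Q=-155; branch lengths L→15, T→-7; new cluster LT
  updated: d(DR,LT)=27, d(LT,Q)=23, d(LT,V)=39/2
step 3: merge (DR,V) at d=31/2, Q=-185/2; branch lengths DR→109/8, V→15/8; new cluster DRV
  updated: d(DRV,LT)=31/2, d(DRV,Q)=61/4
step 4: merge (DRV,LT) at d=31/2, Q=-215/4; branch lengths DRV→31/8, LT→93/8; new cluster DLRTV
  updated: d(DLRTV,Q)=91/8
step 5: merge (DLRTV,Q) at d=91/8; branch lengths DLRTV→91/16, Q→91/16; new cluster DLQRTV
final tree: ((((D:65/8,R:47/8):109/8,V:15/8):31/8,(L:15,T:-7):93/8):91/16,Q:91/16)
total length: 515/8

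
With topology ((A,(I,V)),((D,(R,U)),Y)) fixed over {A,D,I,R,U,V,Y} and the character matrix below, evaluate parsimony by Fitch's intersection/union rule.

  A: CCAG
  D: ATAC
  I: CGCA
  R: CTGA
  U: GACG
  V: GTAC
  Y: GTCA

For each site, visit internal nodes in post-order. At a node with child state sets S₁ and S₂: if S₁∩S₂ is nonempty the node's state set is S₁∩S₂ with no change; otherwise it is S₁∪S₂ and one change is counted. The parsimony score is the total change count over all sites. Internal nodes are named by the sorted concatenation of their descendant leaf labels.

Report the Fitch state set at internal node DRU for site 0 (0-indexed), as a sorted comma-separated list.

A,C,G

site 0, node IV: I={C} ∪ V={G} → {C,G} (+1)
site 0, node AIV: A={C} ∩ IV={C,G} → {C} (+0)
site 0, node RU: R={C} ∪ U={G} → {C,G} (+1)
site 0, node DRU: D={A} ∪ RU={C,G} → {A,C,G} (+1)
site 0, node DRUY: DRU={A,C,G} ∩ Y={G} → {G} (+0)
site 0, node ADIRUVY: AIV={C} ∪ DRUY={G} → {C,G} (+1)
site 1, node IV: I={G} ∪ V={T} → {G,T} (+1)
site 1, node AIV: A={C} ∪ IV={G,T} → {C,G,T} (+1)
site 1, node RU: R={T} ∪ U={A} → {A,T} (+1)
site 1, node DRU: D={T} ∩ RU={A,T} → {T} (+0)
site 1, node DRUY: DRU={T} ∩ Y={T} → {T} (+0)
site 1, node ADIRUVY: AIV={C,G,T} ∩ DRUY={T} → {T} (+0)
site 2, node IV: I={C} ∪ V={A} → {A,C} (+1)
site 2, node AIV: A={A} ∩ IV={A,C} → {A} (+0)
site 2, node RU: R={G} ∪ U={C} → {C,G} (+1)
site 2, node DRU: D={A} ∪ RU={C,G} → {A,C,G} (+1)
site 2, node DRUY: DRU={A,C,G} ∩ Y={C} → {C} (+0)
site 2, node ADIRUVY: AIV={A} ∪ DRUY={C} → {A,C} (+1)
site 3, node IV: I={A} ∪ V={C} → {A,C} (+1)
site 3, node AIV: A={G} ∪ IV={A,C} → {A,C,G} (+1)
site 3, node RU: R={A} ∪ U={G} → {A,G} (+1)
site 3, node DRU: D={C} ∪ RU={A,G} → {A,C,G} (+1)
site 3, node DRUY: DRU={A,C,G} ∩ Y={A} → {A} (+0)
site 3, node ADIRUVY: AIV={A,C,G} ∩ DRUY={A} → {A} (+0)
per-site changes: [4, 3, 4, 4]; total = 15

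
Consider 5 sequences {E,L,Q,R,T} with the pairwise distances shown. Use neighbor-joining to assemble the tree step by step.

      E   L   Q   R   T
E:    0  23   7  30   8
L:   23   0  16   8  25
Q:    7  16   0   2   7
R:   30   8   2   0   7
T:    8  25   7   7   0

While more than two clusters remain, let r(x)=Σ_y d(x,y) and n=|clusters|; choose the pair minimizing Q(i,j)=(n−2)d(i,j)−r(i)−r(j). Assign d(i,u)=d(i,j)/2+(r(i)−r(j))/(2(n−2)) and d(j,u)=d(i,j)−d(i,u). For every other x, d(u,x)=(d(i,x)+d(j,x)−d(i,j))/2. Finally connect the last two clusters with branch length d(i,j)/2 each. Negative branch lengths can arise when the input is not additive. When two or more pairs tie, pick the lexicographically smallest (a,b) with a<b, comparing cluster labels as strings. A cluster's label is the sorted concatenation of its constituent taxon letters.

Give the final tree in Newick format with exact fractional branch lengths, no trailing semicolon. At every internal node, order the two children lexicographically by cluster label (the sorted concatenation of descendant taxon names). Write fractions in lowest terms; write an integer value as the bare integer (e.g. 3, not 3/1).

step 1: merge (L,R) at d=8, Q=-95; branch lengths L→49/6, R→-1/6; new cluster LR
  updated: d(E,LR)=45/2, d(LR,Q)=5, d(LR,T)=12
step 2: merge (E,T) at d=8, Q=-97/2; branch lengths E→53/8, T→11/8; new cluster ET
  updated: d(ET,LR)=53/4, d(ET,Q)=3
step 3: merge (ET,LR) at d=53/4, Q=-85/4; branch lengths ET→45/8, LR→61/8; new cluster ELRT
  updated: d(ELRT,Q)=-21/8
step 4: merge (ELRT,Q) at d=-21/8; branch lengths ELRT→-21/16, Q→-21/16; new cluster ELQRT
final tree: (((E:53/8,T:11/8):45/8,(L:49/6,R:-1/6):61/8):-21/16,Q:-21/16)
total length: 213/8

(((E:53/8,T:11/8):45/8,(L:49/6,R:-1/6):61/8):-21/16,Q:-21/16)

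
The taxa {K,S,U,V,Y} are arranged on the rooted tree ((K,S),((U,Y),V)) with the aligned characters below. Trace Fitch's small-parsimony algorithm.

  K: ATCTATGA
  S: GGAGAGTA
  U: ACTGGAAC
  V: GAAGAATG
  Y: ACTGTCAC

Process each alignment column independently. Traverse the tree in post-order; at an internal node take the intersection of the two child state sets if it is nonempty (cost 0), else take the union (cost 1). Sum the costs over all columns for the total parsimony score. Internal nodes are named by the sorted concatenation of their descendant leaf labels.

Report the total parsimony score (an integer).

17

KS@0: {A} ∪ {G} = {A,G} (union, +1)
UY@0: {A} ∩ {A} = {A} (intersection, +0)
UVY@0: {A} ∪ {G} = {A,G} (union, +1)
KSUVY@0: {A,G} ∩ {A,G} = {A,G} (intersection, +0)
KS@1: {T} ∪ {G} = {G,T} (union, +1)
UY@1: {C} ∩ {C} = {C} (intersection, +0)
UVY@1: {C} ∪ {A} = {A,C} (union, +1)
KSUVY@1: {G,T} ∪ {A,C} = {A,C,G,T} (union, +1)
KS@2: {C} ∪ {A} = {A,C} (union, +1)
UY@2: {T} ∩ {T} = {T} (intersection, +0)
UVY@2: {T} ∪ {A} = {A,T} (union, +1)
KSUVY@2: {A,C} ∩ {A,T} = {A} (intersection, +0)
KS@3: {T} ∪ {G} = {G,T} (union, +1)
UY@3: {G} ∩ {G} = {G} (intersection, +0)
UVY@3: {G} ∩ {G} = {G} (intersection, +0)
KSUVY@3: {G,T} ∩ {G} = {G} (intersection, +0)
KS@4: {A} ∩ {A} = {A} (intersection, +0)
UY@4: {G} ∪ {T} = {G,T} (union, +1)
UVY@4: {G,T} ∪ {A} = {A,G,T} (union, +1)
KSUVY@4: {A} ∩ {A,G,T} = {A} (intersection, +0)
KS@5: {T} ∪ {G} = {G,T} (union, +1)
UY@5: {A} ∪ {C} = {A,C} (union, +1)
UVY@5: {A,C} ∩ {A} = {A} (intersection, +0)
KSUVY@5: {G,T} ∪ {A} = {A,G,T} (union, +1)
KS@6: {G} ∪ {T} = {G,T} (union, +1)
UY@6: {A} ∩ {A} = {A} (intersection, +0)
UVY@6: {A} ∪ {T} = {A,T} (union, +1)
KSUVY@6: {G,T} ∩ {A,T} = {T} (intersection, +0)
KS@7: {A} ∩ {A} = {A} (intersection, +0)
UY@7: {C} ∩ {C} = {C} (intersection, +0)
UVY@7: {C} ∪ {G} = {C,G} (union, +1)
KSUVY@7: {A} ∪ {C,G} = {A,C,G} (union, +1)
per-site changes: [2, 3, 2, 1, 2, 3, 2, 2]; total = 17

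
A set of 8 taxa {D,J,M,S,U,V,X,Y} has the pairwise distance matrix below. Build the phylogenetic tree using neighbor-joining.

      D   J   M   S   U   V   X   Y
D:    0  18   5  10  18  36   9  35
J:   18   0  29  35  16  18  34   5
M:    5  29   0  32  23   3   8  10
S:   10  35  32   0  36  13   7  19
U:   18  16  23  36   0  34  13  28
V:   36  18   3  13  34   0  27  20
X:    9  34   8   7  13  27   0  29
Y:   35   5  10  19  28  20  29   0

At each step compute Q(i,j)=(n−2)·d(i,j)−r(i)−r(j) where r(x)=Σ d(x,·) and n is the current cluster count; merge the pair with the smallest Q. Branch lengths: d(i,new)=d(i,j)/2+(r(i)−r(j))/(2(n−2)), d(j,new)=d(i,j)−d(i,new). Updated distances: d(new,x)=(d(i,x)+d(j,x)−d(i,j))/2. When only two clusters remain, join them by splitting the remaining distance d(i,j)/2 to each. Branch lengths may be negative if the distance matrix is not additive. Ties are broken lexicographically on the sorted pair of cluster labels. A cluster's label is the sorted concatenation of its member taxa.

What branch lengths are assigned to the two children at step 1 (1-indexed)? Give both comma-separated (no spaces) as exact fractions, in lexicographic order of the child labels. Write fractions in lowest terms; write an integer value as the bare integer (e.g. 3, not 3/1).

iteration 1: select J,Y (d=5, Q=-271); attach at lengths (13/4, 7/4); label the merged cluster JY
  updated: d(D,JY)=24, d(JY,M)=17, d(JY,S)=49/2, d(JY,U)=39/2, d(JY,V)=33/2, d(JY,X)=29
iteration 2: select M,V (d=3, Q=-405/2); attach at lengths (-53/20, 113/20); label the merged cluster MV
  updated: d(D,MV)=19, d(JY,MV)=61/4, d(MV,S)=21, d(MV,U)=27, d(MV,X)=16
iteration 3: select JY,MV (d=61/4, Q=-299/2); attach at lengths (75/8, 47/8); label the merged cluster JMVY
  updated: d(D,JMVY)=111/8, d(JMVY,S)=121/8, d(JMVY,U)=125/8, d(JMVY,X)=119/8
iteration 4: select JMVY,U (d=125/8, Q=-381/4); attach at lengths (95/24, 35/3); label the merged cluster JMUVY
  updated: d(D,JMUVY)=65/8, d(JMUVY,S)=71/4, d(JMUVY,X)=49/8
iteration 5: select D,JMUVY (d=65/8, Q=-343/8); attach at lengths (91/32, 169/32); label the merged cluster DJMUVY
  updated: d(DJMUVY,S)=157/16, d(DJMUVY,X)=7/2
iteration 6: select DJMUVY,S (d=157/16, Q=-325/16); attach at lengths (101/32, 213/32); label the merged cluster DJMSUVY
  updated: d(DJMSUVY,X)=11/32
iteration 7: select DJMSUVY,X (d=11/32); attach at lengths (11/64, 11/64); label the merged cluster DJMSUVXY
final tree: (((D:91/32,(((J:13/4,Y:7/4):75/8,(M:-53/20,V:113/20):47/8):95/24,U:35/3):169/32):101/32,S:213/32):11/64,X:11/64)
total length: 1829/32

13/4,7/4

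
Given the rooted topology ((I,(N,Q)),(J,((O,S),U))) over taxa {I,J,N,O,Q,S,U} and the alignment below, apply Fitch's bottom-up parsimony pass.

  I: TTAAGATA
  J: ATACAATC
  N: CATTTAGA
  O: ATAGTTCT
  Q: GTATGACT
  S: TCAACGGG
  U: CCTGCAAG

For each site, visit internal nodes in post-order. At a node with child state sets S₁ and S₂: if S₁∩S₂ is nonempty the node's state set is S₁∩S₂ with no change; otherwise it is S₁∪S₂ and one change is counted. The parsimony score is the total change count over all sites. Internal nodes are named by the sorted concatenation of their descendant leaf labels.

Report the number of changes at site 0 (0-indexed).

5

site 0, node NQ: N={C} ∪ Q={G} → {C,G} (+1)
site 0, node INQ: I={T} ∪ NQ={C,G} → {C,G,T} (+1)
site 0, node OS: O={A} ∪ S={T} → {A,T} (+1)
site 0, node OSU: OS={A,T} ∪ U={C} → {A,C,T} (+1)
site 0, node JOSU: J={A} ∩ OSU={A,C,T} → {A} (+0)
site 0, node IJNOQSU: INQ={C,G,T} ∪ JOSU={A} → {A,C,G,T} (+1)
site 1, node NQ: N={A} ∪ Q={T} → {A,T} (+1)
site 1, node INQ: I={T} ∩ NQ={A,T} → {T} (+0)
site 1, node OS: O={T} ∪ S={C} → {C,T} (+1)
site 1, node OSU: OS={C,T} ∩ U={C} → {C} (+0)
site 1, node JOSU: J={T} ∪ OSU={C} → {C,T} (+1)
site 1, node IJNOQSU: INQ={T} ∩ JOSU={C,T} → {T} (+0)
site 2, node NQ: N={T} ∪ Q={A} → {A,T} (+1)
site 2, node INQ: I={A} ∩ NQ={A,T} → {A} (+0)
site 2, node OS: O={A} ∩ S={A} → {A} (+0)
site 2, node OSU: OS={A} ∪ U={T} → {A,T} (+1)
site 2, node JOSU: J={A} ∩ OSU={A,T} → {A} (+0)
site 2, node IJNOQSU: INQ={A} ∩ JOSU={A} → {A} (+0)
site 3, node NQ: N={T} ∩ Q={T} → {T} (+0)
site 3, node INQ: I={A} ∪ NQ={T} → {A,T} (+1)
site 3, node OS: O={G} ∪ S={A} → {A,G} (+1)
site 3, node OSU: OS={A,G} ∩ U={G} → {G} (+0)
site 3, node JOSU: J={C} ∪ OSU={G} → {C,G} (+1)
site 3, node IJNOQSU: INQ={A,T} ∪ JOSU={C,G} → {A,C,G,T} (+1)
site 4, node NQ: N={T} ∪ Q={G} → {G,T} (+1)
site 4, node INQ: I={G} ∩ NQ={G,T} → {G} (+0)
site 4, node OS: O={T} ∪ S={C} → {C,T} (+1)
site 4, node OSU: OS={C,T} ∩ U={C} → {C} (+0)
site 4, node JOSU: J={A} ∪ OSU={C} → {A,C} (+1)
site 4, node IJNOQSU: INQ={G} ∪ JOSU={A,C} → {A,C,G} (+1)
site 5, node NQ: N={A} ∩ Q={A} → {A} (+0)
site 5, node INQ: I={A} ∩ NQ={A} → {A} (+0)
site 5, node OS: O={T} ∪ S={G} → {G,T} (+1)
site 5, node OSU: OS={G,T} ∪ U={A} → {A,G,T} (+1)
site 5, node JOSU: J={A} ∩ OSU={A,G,T} → {A} (+0)
site 5, node IJNOQSU: INQ={A} ∩ JOSU={A} → {A} (+0)
site 6, node NQ: N={G} ∪ Q={C} → {C,G} (+1)
site 6, node INQ: I={T} ∪ NQ={C,G} → {C,G,T} (+1)
site 6, node OS: O={C} ∪ S={G} → {C,G} (+1)
site 6, node OSU: OS={C,G} ∪ U={A} → {A,C,G} (+1)
site 6, node JOSU: J={T} ∪ OSU={A,C,G} → {A,C,G,T} (+1)
site 6, node IJNOQSU: INQ={C,G,T} ∩ JOSU={A,C,G,T} → {C,G,T} (+0)
site 7, node NQ: N={A} ∪ Q={T} → {A,T} (+1)
site 7, node INQ: I={A} ∩ NQ={A,T} → {A} (+0)
site 7, node OS: O={T} ∪ S={G} → {G,T} (+1)
site 7, node OSU: OS={G,T} ∩ U={G} → {G} (+0)
site 7, node JOSU: J={C} ∪ OSU={G} → {C,G} (+1)
site 7, node IJNOQSU: INQ={A} ∪ JOSU={C,G} → {A,C,G} (+1)
per-site changes: [5, 3, 2, 4, 4, 2, 5, 4]; total = 29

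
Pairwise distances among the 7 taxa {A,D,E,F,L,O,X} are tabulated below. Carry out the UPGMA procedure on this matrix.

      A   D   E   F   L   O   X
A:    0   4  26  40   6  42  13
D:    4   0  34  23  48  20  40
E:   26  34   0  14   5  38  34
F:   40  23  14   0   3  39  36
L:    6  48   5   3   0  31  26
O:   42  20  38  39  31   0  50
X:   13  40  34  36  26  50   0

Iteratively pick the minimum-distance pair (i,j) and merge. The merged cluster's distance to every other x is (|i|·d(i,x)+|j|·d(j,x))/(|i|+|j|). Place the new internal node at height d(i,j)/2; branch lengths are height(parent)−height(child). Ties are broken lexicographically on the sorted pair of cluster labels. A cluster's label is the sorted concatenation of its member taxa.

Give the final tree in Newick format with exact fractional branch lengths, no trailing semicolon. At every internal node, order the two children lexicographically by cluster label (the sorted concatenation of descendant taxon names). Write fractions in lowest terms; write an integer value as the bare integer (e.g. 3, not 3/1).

iteration 1: select F,L (d=3); attach at lengths (3/2, 3/2); label the merged cluster FL
  updated: d(A,FL)=23, d(D,FL)=71/2, d(E,FL)=19/2, d(FL,O)=35, d(FL,X)=31
iteration 2: select A,D (d=4); attach at lengths (2, 2); label the merged cluster AD
  updated: d(AD,E)=30, d(AD,FL)=117/4, d(AD,O)=31, d(AD,X)=53/2
iteration 3: select E,FL (d=19/2); attach at lengths (19/4, 13/4); label the merged cluster EFL
  updated: d(AD,EFL)=59/2, d(EFL,O)=36, d(EFL,X)=32
iteration 4: select AD,X (d=53/2); attach at lengths (45/4, 53/4); label the merged cluster ADX
  updated: d(ADX,EFL)=91/3, d(ADX,O)=112/3
iteration 5: select ADX,EFL (d=91/3); attach at lengths (23/12, 125/12); label the merged cluster ADEFLX
  updated: d(ADEFLX,O)=110/3
iteration 6: select ADEFLX,O (d=110/3); attach at lengths (19/6, 55/3); label the merged cluster ADEFLOX
final tree: ((((A:2,D:2):45/4,X:53/4):23/12,(E:19/4,(F:3/2,L:3/2):13/4):125/12):19/6,O:55/3)
total length: 220/3

((((A:2,D:2):45/4,X:53/4):23/12,(E:19/4,(F:3/2,L:3/2):13/4):125/12):19/6,O:55/3)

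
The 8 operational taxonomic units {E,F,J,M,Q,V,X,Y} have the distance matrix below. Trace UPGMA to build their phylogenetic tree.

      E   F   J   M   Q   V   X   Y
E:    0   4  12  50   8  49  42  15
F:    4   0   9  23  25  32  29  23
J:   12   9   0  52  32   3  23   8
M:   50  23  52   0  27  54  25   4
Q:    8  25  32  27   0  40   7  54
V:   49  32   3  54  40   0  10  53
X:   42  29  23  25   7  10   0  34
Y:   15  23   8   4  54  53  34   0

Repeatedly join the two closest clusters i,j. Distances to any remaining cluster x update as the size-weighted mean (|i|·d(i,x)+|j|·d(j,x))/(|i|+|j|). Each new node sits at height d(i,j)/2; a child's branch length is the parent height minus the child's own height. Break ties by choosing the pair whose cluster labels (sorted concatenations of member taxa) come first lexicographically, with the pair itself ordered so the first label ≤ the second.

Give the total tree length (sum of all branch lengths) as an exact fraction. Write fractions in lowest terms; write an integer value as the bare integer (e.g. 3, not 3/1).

1. join J+V (d=3) ⇒ JV; edges |J|=3/2, |V|=3/2
  updated: d(E,JV)=61/2, d(F,JV)=41/2, d(JV,M)=53, d(JV,Q)=36, d(JV,X)=33/2, d(JV,Y)=61/2
2. join E+F (d=4) ⇒ EF; edges |E|=2, |F|=2
  updated: d(EF,JV)=51/2, d(EF,M)=73/2, d(EF,Q)=33/2, d(EF,X)=71/2, d(EF,Y)=19
3. join M+Y (d=4) ⇒ MY; edges |M|=2, |Y|=2
  updated: d(EF,MY)=111/4, d(JV,MY)=167/4, d(MY,Q)=81/2, d(MY,X)=59/2
4. join Q+X (d=7) ⇒ QX; edges |Q|=7/2, |X|=7/2
  updated: d(EF,QX)=26, d(JV,QX)=105/4, d(MY,QX)=35
5. join EF+JV (d=51/2) ⇒ EFJV; edges |EF|=43/4, |JV|=45/4
  updated: d(EFJV,MY)=139/4, d(EFJV,QX)=209/8
6. join EFJV+QX (d=209/8) ⇒ EFJQVX; edges |EFJV|=5/16, |QX|=153/16
  updated: d(EFJQVX,MY)=209/6
7. join EFJQVX+MY (d=209/6) ⇒ EFJMQVXY; edges |EFJQVX|=209/48, |MY|=185/12
final tree: ((((E:2,F:2):43/4,(J:3/2,V:3/2):45/4):5/16,(Q:7/2,X:7/2):153/16):209/48,(M:2,Y:2):185/12)
total length: 3343/48

3343/48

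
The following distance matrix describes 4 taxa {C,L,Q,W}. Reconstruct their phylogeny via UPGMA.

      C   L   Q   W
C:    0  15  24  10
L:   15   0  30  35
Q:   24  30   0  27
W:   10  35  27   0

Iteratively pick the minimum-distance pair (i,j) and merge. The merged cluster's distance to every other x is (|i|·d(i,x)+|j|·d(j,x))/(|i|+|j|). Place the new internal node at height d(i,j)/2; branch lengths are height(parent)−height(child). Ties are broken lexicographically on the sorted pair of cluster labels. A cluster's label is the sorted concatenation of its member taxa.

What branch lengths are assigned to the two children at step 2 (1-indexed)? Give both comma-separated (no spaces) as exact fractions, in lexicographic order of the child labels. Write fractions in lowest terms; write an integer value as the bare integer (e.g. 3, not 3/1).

1. join C+W (d=10) ⇒ CW; edges |C|=5, |W|=5
  updated: d(CW,L)=25, d(CW,Q)=51/2
2. join CW+L (d=25) ⇒ CLW; edges |CW|=15/2, |L|=25/2
  updated: d(CLW,Q)=27
3. join CLW+Q (d=27) ⇒ CLQW; edges |CLW|=1, |Q|=27/2
final tree: (((C:5,W:5):15/2,L:25/2):1,Q:27/2)
total length: 89/2

15/2,25/2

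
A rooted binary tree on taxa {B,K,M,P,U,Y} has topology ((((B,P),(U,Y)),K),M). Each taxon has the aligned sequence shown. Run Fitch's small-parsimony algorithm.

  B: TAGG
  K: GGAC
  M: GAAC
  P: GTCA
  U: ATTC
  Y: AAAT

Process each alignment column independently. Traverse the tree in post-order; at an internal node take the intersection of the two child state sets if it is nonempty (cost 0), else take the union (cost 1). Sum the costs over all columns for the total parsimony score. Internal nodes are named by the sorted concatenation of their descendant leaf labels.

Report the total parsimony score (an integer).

[col 0] BP: children B:{T}, P:{G} ∪→ {G,T}; cost 1
[col 0] UY: children U:{A}, Y:{A} ∩→ {A}; cost 0
[col 0] BPUY: children BP:{G,T}, UY:{A} ∪→ {A,G,T}; cost 1
[col 0] BKPUY: children BPUY:{A,G,T}, K:{G} ∩→ {G}; cost 0
[col 0] BKMPUY: children BKPUY:{G}, M:{G} ∩→ {G}; cost 0
[col 1] BP: children B:{A}, P:{T} ∪→ {A,T}; cost 1
[col 1] UY: children U:{T}, Y:{A} ∪→ {A,T}; cost 1
[col 1] BPUY: children BP:{A,T}, UY:{A,T} ∩→ {A,T}; cost 0
[col 1] BKPUY: children BPUY:{A,T}, K:{G} ∪→ {A,G,T}; cost 1
[col 1] BKMPUY: children BKPUY:{A,G,T}, M:{A} ∩→ {A}; cost 0
[col 2] BP: children B:{G}, P:{C} ∪→ {C,G}; cost 1
[col 2] UY: children U:{T}, Y:{A} ∪→ {A,T}; cost 1
[col 2] BPUY: children BP:{C,G}, UY:{A,T} ∪→ {A,C,G,T}; cost 1
[col 2] BKPUY: children BPUY:{A,C,G,T}, K:{A} ∩→ {A}; cost 0
[col 2] BKMPUY: children BKPUY:{A}, M:{A} ∩→ {A}; cost 0
[col 3] BP: children B:{G}, P:{A} ∪→ {A,G}; cost 1
[col 3] UY: children U:{C}, Y:{T} ∪→ {C,T}; cost 1
[col 3] BPUY: children BP:{A,G}, UY:{C,T} ∪→ {A,C,G,T}; cost 1
[col 3] BKPUY: children BPUY:{A,C,G,T}, K:{C} ∩→ {C}; cost 0
[col 3] BKMPUY: children BKPUY:{C}, M:{C} ∩→ {C}; cost 0
per-site changes: [2, 3, 3, 3]; total = 11

11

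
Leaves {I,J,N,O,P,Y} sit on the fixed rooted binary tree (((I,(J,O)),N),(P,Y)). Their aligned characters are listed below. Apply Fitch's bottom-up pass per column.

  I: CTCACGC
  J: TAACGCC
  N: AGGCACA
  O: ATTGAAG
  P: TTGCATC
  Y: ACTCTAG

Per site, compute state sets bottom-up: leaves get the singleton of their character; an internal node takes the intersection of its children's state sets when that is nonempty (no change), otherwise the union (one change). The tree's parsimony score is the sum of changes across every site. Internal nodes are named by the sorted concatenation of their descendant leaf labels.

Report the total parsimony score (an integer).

JO@0: {T} ∪ {A} = {A,T} (union, +1)
IJO@0: {C} ∪ {A,T} = {A,C,T} (union, +1)
IJNO@0: {A,C,T} ∩ {A} = {A} (intersection, +0)
PY@0: {T} ∪ {A} = {A,T} (union, +1)
IJNOPY@0: {A} ∩ {A,T} = {A} (intersection, +0)
JO@1: {A} ∪ {T} = {A,T} (union, +1)
IJO@1: {T} ∩ {A,T} = {T} (intersection, +0)
IJNO@1: {T} ∪ {G} = {G,T} (union, +1)
PY@1: {T} ∪ {C} = {C,T} (union, +1)
IJNOPY@1: {G,T} ∩ {C,T} = {T} (intersection, +0)
JO@2: {A} ∪ {T} = {A,T} (union, +1)
IJO@2: {C} ∪ {A,T} = {A,C,T} (union, +1)
IJNO@2: {A,C,T} ∪ {G} = {A,C,G,T} (union, +1)
PY@2: {G} ∪ {T} = {G,T} (union, +1)
IJNOPY@2: {A,C,G,T} ∩ {G,T} = {G,T} (intersection, +0)
JO@3: {C} ∪ {G} = {C,G} (union, +1)
IJO@3: {A} ∪ {C,G} = {A,C,G} (union, +1)
IJNO@3: {A,C,G} ∩ {C} = {C} (intersection, +0)
PY@3: {C} ∩ {C} = {C} (intersection, +0)
IJNOPY@3: {C} ∩ {C} = {C} (intersection, +0)
JO@4: {G} ∪ {A} = {A,G} (union, +1)
IJO@4: {C} ∪ {A,G} = {A,C,G} (union, +1)
IJNO@4: {A,C,G} ∩ {A} = {A} (intersection, +0)
PY@4: {A} ∪ {T} = {A,T} (union, +1)
IJNOPY@4: {A} ∩ {A,T} = {A} (intersection, +0)
JO@5: {C} ∪ {A} = {A,C} (union, +1)
IJO@5: {G} ∪ {A,C} = {A,C,G} (union, +1)
IJNO@5: {A,C,G} ∩ {C} = {C} (intersection, +0)
PY@5: {T} ∪ {A} = {A,T} (union, +1)
IJNOPY@5: {C} ∪ {A,T} = {A,C,T} (union, +1)
JO@6: {C} ∪ {G} = {C,G} (union, +1)
IJO@6: {C} ∩ {C,G} = {C} (intersection, +0)
IJNO@6: {C} ∪ {A} = {A,C} (union, +1)
PY@6: {C} ∪ {G} = {C,G} (union, +1)
IJNOPY@6: {A,C} ∩ {C,G} = {C} (intersection, +0)
per-site changes: [3, 3, 4, 2, 3, 4, 3]; total = 22

22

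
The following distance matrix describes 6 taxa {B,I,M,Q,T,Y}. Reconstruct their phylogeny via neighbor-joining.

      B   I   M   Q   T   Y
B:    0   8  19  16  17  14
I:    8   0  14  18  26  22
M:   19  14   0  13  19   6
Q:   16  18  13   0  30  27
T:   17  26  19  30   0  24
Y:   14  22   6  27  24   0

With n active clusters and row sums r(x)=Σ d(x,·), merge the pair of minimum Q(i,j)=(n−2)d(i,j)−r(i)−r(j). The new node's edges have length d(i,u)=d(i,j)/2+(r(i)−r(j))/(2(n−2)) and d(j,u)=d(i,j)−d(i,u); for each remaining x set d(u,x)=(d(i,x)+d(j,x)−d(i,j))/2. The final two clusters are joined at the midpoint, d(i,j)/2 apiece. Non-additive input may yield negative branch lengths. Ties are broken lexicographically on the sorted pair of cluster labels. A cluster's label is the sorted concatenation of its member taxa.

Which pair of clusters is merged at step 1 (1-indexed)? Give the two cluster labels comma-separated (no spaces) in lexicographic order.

1. join M+Y (d=6, Q=-140) ⇒ MY; edges |M|=1/4, |Y|=23/4
  updated: d(B,MY)=27/2, d(I,MY)=15, d(MY,Q)=17, d(MY,T)=37/2
2. join MY+T (d=37/2, Q=-100) ⇒ MTY; edges |MY|=14/3, |T|=83/6
  updated: d(B,MTY)=6, d(I,MTY)=45/4, d(MTY,Q)=57/4
3. join B+I (d=8, Q=-205/4) ⇒ BI; edges |B|=35/16, |I|=93/16
  updated: d(BI,MTY)=37/8, d(BI,Q)=13
4. join BI+MTY (d=37/8, Q=-255/8) ⇒ BIMTY; edges |BI|=27/16, |MTY|=47/16
  updated: d(BIMTY,Q)=181/16
5. join BIMTY+Q (d=181/16) ⇒ BIMQTY; edges |BIMTY|=181/32, |Q|=181/32
final tree: (((B:35/16,I:93/16):27/16,((M:1/4,Y:23/4):14/3,T:83/6):47/16):181/32,Q:181/32)
total length: 775/16

M,Y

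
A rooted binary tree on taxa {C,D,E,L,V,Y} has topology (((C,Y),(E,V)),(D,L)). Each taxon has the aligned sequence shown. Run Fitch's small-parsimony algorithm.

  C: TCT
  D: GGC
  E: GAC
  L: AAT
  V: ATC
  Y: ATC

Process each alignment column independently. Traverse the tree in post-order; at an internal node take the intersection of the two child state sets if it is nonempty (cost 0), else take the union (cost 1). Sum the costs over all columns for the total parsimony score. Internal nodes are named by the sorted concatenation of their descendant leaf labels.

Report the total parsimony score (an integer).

site 0, node CY: C={T} ∪ Y={A} → {A,T} (+1)
site 0, node EV: E={G} ∪ V={A} → {A,G} (+1)
site 0, node CEVY: CY={A,T} ∩ EV={A,G} → {A} (+0)
site 0, node DL: D={G} ∪ L={A} → {A,G} (+1)
site 0, node CDELVY: CEVY={A} ∩ DL={A,G} → {A} (+0)
site 1, node CY: C={C} ∪ Y={T} → {C,T} (+1)
site 1, node EV: E={A} ∪ V={T} → {A,T} (+1)
site 1, node CEVY: CY={C,T} ∩ EV={A,T} → {T} (+0)
site 1, node DL: D={G} ∪ L={A} → {A,G} (+1)
site 1, node CDELVY: CEVY={T} ∪ DL={A,G} → {A,G,T} (+1)
site 2, node CY: C={T} ∪ Y={C} → {C,T} (+1)
site 2, node EV: E={C} ∩ V={C} → {C} (+0)
site 2, node CEVY: CY={C,T} ∩ EV={C} → {C} (+0)
site 2, node DL: D={C} ∪ L={T} → {C,T} (+1)
site 2, node CDELVY: CEVY={C} ∩ DL={C,T} → {C} (+0)
per-site changes: [3, 4, 2]; total = 9

9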